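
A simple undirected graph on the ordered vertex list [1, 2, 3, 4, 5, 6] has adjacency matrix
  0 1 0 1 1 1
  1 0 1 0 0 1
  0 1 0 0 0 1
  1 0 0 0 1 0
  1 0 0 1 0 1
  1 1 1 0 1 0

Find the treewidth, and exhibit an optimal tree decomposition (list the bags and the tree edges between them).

Treewidth 2.
One such decomposition:
Bags: B1 = {1, 2, 6}  B2 = {1, 5, 6}  B3 = {2, 3, 6}  B4 = {1, 4, 5}
Tree: B1–B2, B1–B3, B2–B4

Each bag holds 3 vertices, so the decomposition has width 2, which upper-bounds the treewidth. For the lower bound, the 3 vertices {1, 2, 6} are pairwise adjacent, and any tree decomposition puts a clique entirely inside one bag — forcing width ≥ 2. Hence tw(G) = 2 exactly.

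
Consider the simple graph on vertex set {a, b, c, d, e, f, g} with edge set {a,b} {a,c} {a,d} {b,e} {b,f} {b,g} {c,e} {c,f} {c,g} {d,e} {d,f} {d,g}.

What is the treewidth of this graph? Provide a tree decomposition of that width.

The largest bag has 4 vertices, giving width 3; this decomposition certifies tw(G) ≤ 3. For the lower bound: the 4 vertex sets {c,g}, {a,b}, {d}, {f} are disjoint, each induces a connected subgraph, and every pair is joined by at least one edge of G. Contracting each set to a single vertex therefore yields K_{4} as a minor, and since treewidth is minor-monotone, tw(G) ≥ tw(K_{4}) = 3. Hence tw(G) = 3 exactly.

Treewidth 3.
Bags: B1 = {b, c, d, g}  B2 = {a, b, c, d}  B3 = {b, c, d, f}  B4 = {b, c, d, e}
Tree: B1–B2, B2–B3, B3–B4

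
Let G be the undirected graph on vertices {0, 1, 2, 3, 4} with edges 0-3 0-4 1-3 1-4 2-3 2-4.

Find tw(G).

2

A width-2 tree decomposition is:
Bags: B1 = {0, 3, 4}  B2 = {1, 3, 4}  B3 = {2, 3, 4}
Tree: B1–B2, B2–B3
Every bag has size at most 3, so the width is 3 − 1 = 2 and tw(G) ≤ 2. The edges 0–3–1–4–0 form a cycle, so G is not a tree and its treewidth is at least 2. Hence tw(G) = 2 exactly.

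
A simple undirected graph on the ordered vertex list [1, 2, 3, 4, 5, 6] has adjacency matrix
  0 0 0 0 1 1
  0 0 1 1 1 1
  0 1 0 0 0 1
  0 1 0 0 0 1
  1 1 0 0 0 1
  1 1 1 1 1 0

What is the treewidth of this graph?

A width-2 tree decomposition is:
Bags: B1 = {2, 5, 6}  B2 = {2, 4, 6}  B3 = {2, 3, 6}  B4 = {1, 5, 6}
Tree: B1–B2, B2–B3, B1–B4
Every bag has size at most 3, so the width is 3 − 1 = 2 and tw(G) ≤ 2. Conversely, {1, 5, 6} is a clique of size 3, and the vertices of any clique must share a bag in every tree decomposition; so some bag has ≥ 3 vertices and tw(G) ≥ 2. Combining the bounds, tw(G) = 2.

2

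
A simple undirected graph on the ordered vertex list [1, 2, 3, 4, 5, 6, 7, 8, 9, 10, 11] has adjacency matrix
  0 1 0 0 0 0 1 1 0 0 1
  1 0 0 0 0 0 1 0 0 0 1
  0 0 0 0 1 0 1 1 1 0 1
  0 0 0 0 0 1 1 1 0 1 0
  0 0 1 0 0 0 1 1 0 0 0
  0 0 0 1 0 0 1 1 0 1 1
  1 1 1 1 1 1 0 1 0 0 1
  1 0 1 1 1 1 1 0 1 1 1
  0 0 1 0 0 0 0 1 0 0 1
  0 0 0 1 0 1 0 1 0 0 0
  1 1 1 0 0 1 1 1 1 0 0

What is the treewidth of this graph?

A width-3 tree decomposition is:
Bags: B1 = {6, 7, 8, 11}  B2 = {1, 7, 8, 11}  B3 = {3, 7, 8, 11}  B4 = {1, 2, 7, 11}  B5 = {3, 8, 9, 11}  B6 = {4, 6, 7, 8}  B7 = {4, 6, 8, 10}  B8 = {3, 5, 7, 8}
Tree: B1–B2, B2–B3, B2–B4, B3–B5, B1–B6, B6–B7, B3–B8
Every bag has size at most 4, so the width is 4 − 1 = 3 and tw(G) ≤ 3. For the lower bound, the 4 vertices {3, 8, 9, 11} are pairwise adjacent, and any tree decomposition puts a clique entirely inside one bag — forcing width ≥ 3. Therefore the treewidth is 3.

3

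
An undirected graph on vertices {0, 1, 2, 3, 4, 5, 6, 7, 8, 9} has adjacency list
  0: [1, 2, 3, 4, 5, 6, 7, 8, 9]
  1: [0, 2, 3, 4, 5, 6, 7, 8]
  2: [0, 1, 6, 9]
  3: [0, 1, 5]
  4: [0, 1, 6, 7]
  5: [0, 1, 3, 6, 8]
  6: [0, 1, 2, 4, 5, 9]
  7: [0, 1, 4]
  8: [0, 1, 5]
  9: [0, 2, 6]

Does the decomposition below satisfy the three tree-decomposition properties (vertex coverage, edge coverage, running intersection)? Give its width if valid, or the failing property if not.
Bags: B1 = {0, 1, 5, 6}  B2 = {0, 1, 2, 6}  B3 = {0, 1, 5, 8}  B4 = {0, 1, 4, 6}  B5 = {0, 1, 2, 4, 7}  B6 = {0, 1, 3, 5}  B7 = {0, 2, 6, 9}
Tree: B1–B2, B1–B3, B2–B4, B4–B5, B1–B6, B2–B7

A tree decomposition must satisfy three properties: every vertex lies in some bag; for every edge, both endpoints lie together in some bag; and for every vertex, the bags containing it form a connected subtree. Here bags containing vertex 2 are not connected in the tree, so the decomposition is invalid.

No — bags containing vertex 2 are not connected in the tree.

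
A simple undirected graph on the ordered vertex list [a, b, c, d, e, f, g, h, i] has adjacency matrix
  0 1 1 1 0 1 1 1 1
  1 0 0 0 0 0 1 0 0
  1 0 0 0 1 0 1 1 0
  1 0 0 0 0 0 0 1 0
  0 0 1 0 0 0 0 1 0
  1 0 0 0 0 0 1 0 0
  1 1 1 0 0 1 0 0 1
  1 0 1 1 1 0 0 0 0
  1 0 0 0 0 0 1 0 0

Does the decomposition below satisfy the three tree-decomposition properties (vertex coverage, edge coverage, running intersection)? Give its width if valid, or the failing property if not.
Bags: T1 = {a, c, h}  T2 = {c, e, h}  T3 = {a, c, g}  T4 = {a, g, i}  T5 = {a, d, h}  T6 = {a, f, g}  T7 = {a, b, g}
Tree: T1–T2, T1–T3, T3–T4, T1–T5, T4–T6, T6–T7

Vertex coverage: the bags together contain {a, b, c, d, e, f, g, h, i}, the full vertex set. Edge coverage: each edge of G has both endpoints in at least one bag. Running intersection: for every vertex, the bags containing it form a connected subtree. All three properties hold, so this is a valid tree decomposition of width max|bag| − 1 = 2, and hence tw(G) ≤ 2.

Yes; width 2.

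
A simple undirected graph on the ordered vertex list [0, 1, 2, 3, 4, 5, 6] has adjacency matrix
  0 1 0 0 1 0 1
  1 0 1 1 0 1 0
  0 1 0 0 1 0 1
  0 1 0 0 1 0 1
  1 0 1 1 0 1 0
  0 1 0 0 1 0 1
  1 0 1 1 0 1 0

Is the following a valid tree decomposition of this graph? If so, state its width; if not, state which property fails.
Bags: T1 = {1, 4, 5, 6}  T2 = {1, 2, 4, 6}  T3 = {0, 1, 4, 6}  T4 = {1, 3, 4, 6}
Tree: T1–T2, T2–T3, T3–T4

Yes; width 3.

Vertex coverage: the bags together contain {0, 1, 2, 3, 4, 5, 6}, the full vertex set. Edge coverage: each edge of G has both endpoints in at least one bag. Running intersection: for every vertex, the bags containing it form a connected subtree. All three properties hold, so this is a valid tree decomposition of width max|bag| − 1 = 3, and hence tw(G) ≤ 3.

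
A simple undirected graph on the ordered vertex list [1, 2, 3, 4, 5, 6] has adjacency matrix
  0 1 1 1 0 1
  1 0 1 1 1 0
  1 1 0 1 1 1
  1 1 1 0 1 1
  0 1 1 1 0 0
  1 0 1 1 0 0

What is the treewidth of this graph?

3

A width-3 tree decomposition is:
Bags: B1 = {1, 2, 3, 4}  B2 = {1, 3, 4, 6}  B3 = {2, 3, 4, 5}
Tree: B1–B2, B1–B3
The largest bag has 4 vertices, giving width 3; this decomposition certifies tw(G) ≤ 3. On the other hand G contains the 4-clique {1, 2, 3, 4}. A clique must lie in a single bag of any decomposition, so no decomposition can have width below 3. Therefore the treewidth is 3.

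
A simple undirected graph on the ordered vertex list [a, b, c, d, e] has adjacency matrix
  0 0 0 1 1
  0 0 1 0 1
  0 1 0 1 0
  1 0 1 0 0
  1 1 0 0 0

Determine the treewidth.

A width-2 tree decomposition is:
Bags: B1 = {b, c, d}  B2 = {b, d, e}  B3 = {a, d, e}
Tree: B1–B2, B2–B3
Every bag has size at most 3, so the width is 3 − 1 = 2 and tw(G) ≤ 2. For the lower bound, G contains the cycle d–c–b–e–a–d, so G is not a forest; only forests have treewidth ≤ 1, hence tw(G) ≥ 2. Hence tw(G) = 2 exactly.

2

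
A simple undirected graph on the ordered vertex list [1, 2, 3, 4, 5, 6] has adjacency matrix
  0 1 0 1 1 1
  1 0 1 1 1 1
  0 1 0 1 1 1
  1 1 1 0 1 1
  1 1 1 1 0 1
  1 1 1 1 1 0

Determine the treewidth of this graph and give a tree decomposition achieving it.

Treewidth 4.
Bags: B1 = {1, 2, 4, 5, 6}  B2 = {2, 3, 4, 5, 6}
Tree: B1–B2

Each bag holds 5 vertices, so the decomposition has width 4, which upper-bounds the treewidth. For the lower bound, the 5 vertices {1, 2, 4, 5, 6} are pairwise adjacent, and any tree decomposition puts a clique entirely inside one bag — forcing width ≥ 4. Therefore the treewidth is 4.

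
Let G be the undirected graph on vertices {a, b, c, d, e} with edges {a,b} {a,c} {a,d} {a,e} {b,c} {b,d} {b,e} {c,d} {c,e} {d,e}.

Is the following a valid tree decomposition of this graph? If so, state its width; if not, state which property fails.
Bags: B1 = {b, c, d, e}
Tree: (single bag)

No — vertex a appears in no bag.

A tree decomposition must satisfy three properties: every vertex lies in some bag; for every edge, both endpoints lie together in some bag; and for every vertex, the bags containing it form a connected subtree. Here vertex a appears in no bag, so the decomposition is invalid.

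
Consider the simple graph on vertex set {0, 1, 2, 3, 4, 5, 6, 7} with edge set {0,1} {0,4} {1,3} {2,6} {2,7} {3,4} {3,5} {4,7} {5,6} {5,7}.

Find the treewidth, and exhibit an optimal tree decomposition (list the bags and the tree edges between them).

The largest bag has 3 vertices, giving width 2; this decomposition certifies tw(G) ≤ 2. The edges 2–6–5–7–2 form a cycle, so G is not a tree and its treewidth is at least 2. The upper and lower bounds meet at 2, so that is the treewidth.

Treewidth 2.
Bags: B1 = {2, 6, 7}  B2 = {5, 6, 7}  B3 = {4, 5, 7}  B4 = {3, 4, 5}  B5 = {0, 3, 4}  B6 = {0, 1, 3}
Tree: B1–B2, B2–B3, B3–B4, B4–B5, B5–B6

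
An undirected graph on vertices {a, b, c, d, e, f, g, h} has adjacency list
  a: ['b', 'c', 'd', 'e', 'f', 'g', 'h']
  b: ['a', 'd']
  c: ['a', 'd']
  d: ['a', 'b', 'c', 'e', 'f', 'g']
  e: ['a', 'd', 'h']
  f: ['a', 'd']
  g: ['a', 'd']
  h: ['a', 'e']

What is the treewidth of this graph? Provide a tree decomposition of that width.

Each bag holds 3 vertices, so the decomposition has width 2, which upper-bounds the treewidth. Conversely, {a, d, f} is a clique of size 3, and the vertices of any clique must share a bag in every tree decomposition; so some bag has ≥ 3 vertices and tw(G) ≥ 2. Therefore the treewidth is 2.

Treewidth 2.
Bags: B1 = {a, d, g}  B2 = {a, b, d}  B3 = {a, d, f}  B4 = {a, d, e}  B5 = {a, c, d}  B6 = {a, e, h}
Tree: B1–B2, B1–B3, B2–B4, B3–B5, B4–B6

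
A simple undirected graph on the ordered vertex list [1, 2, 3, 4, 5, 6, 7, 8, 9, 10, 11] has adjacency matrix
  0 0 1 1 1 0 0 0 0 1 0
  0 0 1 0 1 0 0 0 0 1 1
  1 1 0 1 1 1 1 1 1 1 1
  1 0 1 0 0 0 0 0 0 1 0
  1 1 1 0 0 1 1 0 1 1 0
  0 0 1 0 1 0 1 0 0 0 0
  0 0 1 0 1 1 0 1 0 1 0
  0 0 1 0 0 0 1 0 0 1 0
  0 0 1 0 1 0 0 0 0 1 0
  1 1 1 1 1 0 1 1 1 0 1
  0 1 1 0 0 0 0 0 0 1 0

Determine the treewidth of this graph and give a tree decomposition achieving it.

Treewidth 3.
Bags: B1 = {3, 5, 7, 10}  B2 = {1, 3, 5, 10}  B3 = {2, 3, 5, 10}  B4 = {3, 7, 8, 10}  B5 = {2, 3, 10, 11}  B6 = {3, 5, 6, 7}  B7 = {1, 3, 4, 10}  B8 = {3, 5, 9, 10}
Tree: B1–B2, B1–B3, B1–B4, B3–B5, B1–B6, B2–B7, B1–B8

The largest bag has 4 vertices, giving width 3; this decomposition certifies tw(G) ≤ 3. For the lower bound, the 4 vertices {3, 7, 8, 10} are pairwise adjacent, and any tree decomposition puts a clique entirely inside one bag — forcing width ≥ 3. Combining the bounds, tw(G) = 3.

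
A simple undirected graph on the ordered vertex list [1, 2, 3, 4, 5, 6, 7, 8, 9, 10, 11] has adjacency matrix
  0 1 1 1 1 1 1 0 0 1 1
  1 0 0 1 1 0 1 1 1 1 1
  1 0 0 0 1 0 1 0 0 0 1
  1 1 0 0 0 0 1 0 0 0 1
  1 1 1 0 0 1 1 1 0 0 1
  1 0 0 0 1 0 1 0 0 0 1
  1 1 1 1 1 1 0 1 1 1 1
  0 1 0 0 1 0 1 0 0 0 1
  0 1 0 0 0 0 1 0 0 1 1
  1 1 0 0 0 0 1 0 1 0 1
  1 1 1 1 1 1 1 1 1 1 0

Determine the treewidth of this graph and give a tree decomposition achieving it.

Treewidth 4.
Bags: B1 = {1, 2, 5, 7, 11}  B2 = {1, 2, 7, 10, 11}  B3 = {2, 7, 9, 10, 11}  B4 = {1, 5, 6, 7, 11}  B5 = {1, 2, 4, 7, 11}  B6 = {1, 3, 5, 7, 11}  B7 = {2, 5, 7, 8, 11}
Tree: B1–B2, B2–B3, B1–B4, B2–B5, B4–B6, B1–B7

The largest bag has 5 vertices, giving width 4; this decomposition certifies tw(G) ≤ 4. On the other hand G contains the 5-clique {2, 5, 7, 8, 11}. A clique must lie in a single bag of any decomposition, so no decomposition can have width below 4. Hence tw(G) = 4 exactly.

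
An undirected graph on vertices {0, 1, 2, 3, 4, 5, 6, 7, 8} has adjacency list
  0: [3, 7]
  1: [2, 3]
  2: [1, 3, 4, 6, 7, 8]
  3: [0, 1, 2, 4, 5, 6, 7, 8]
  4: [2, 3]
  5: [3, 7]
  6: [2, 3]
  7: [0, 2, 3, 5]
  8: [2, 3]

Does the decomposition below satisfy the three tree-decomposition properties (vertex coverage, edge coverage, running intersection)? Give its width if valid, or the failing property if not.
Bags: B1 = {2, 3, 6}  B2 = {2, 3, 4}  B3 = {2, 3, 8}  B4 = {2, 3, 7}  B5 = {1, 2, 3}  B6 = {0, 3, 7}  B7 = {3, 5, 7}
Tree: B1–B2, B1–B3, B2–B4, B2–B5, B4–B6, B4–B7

Yes; width 2.

Vertex coverage: the bags together contain {0, 1, 2, 3, 4, 5, 6, 7, 8}, the full vertex set. Edge coverage: each edge of G has both endpoints in at least one bag. Running intersection: for every vertex, the bags containing it form a connected subtree. All three properties hold, so this is a valid tree decomposition of width max|bag| − 1 = 2, and hence tw(G) ≤ 2.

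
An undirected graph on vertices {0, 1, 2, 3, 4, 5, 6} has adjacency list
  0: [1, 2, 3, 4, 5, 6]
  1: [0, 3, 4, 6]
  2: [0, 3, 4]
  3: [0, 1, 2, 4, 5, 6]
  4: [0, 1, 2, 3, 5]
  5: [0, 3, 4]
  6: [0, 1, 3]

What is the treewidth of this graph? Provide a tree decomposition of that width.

Every bag has size at most 4, so the width is 4 − 1 = 3 and tw(G) ≤ 3. For the lower bound, the 4 vertices {0, 1, 3, 4} are pairwise adjacent, and any tree decomposition puts a clique entirely inside one bag — forcing width ≥ 3. The upper and lower bounds meet at 3, so that is the treewidth.

Treewidth 3.
Bags: B1 = {0, 1, 3, 6}  B2 = {0, 1, 3, 4}  B3 = {0, 2, 3, 4}  B4 = {0, 3, 4, 5}
Tree: B1–B2, B2–B3, B3–B4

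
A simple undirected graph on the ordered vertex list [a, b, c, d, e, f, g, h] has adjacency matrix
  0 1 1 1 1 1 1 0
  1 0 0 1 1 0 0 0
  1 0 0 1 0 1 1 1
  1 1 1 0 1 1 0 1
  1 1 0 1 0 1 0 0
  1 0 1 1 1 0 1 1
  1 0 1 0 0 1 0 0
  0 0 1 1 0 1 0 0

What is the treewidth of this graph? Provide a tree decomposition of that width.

The largest bag has 4 vertices, giving width 3; this decomposition certifies tw(G) ≤ 3. For the lower bound, the 4 vertices {a, d, e, f} are pairwise adjacent, and any tree decomposition puts a clique entirely inside one bag — forcing width ≥ 3. Therefore the treewidth is 3.

Treewidth 3.
Bags: B1 = {a, b, d, e}  B2 = {a, d, e, f}  B3 = {a, c, d, f}  B4 = {c, d, f, h}  B5 = {a, c, f, g}
Tree: B1–B2, B2–B3, B3–B4, B3–B5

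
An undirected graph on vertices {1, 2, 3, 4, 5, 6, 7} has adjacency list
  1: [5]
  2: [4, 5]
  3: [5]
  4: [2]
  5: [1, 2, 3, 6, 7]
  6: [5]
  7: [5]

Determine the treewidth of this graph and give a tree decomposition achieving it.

Treewidth 1.
Bags: B1 = {5, 6}  B2 = {1, 5}  B3 = {2, 5}  B4 = {2, 4}  B5 = {3, 5}  B6 = {5, 7}
Tree: B1–B2, B2–B3, B3–B4, B1–B5, B3–B6

The largest bag has 2 vertices, giving width 1; this decomposition certifies tw(G) ≤ 1. Since G has at least one edge (e.g. 5–6), it is not an edgeless graph, so tw(G) ≥ 1. The upper and lower bounds meet at 1, so that is the treewidth.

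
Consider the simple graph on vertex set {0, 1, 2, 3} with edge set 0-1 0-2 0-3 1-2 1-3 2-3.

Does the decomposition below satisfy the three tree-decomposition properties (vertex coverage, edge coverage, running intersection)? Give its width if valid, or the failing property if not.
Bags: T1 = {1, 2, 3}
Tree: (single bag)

No — vertex 0 appears in no bag.

A tree decomposition must satisfy three properties: every vertex lies in some bag; for every edge, both endpoints lie together in some bag; and for every vertex, the bags containing it form a connected subtree. Here vertex 0 appears in no bag, so the decomposition is invalid.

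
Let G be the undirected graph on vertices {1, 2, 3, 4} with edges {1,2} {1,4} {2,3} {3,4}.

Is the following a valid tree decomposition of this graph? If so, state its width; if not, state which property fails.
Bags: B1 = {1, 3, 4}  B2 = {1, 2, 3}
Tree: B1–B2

Yes; width 2.

Vertex coverage: the bags together contain {1, 2, 3, 4}, the full vertex set. Edge coverage: each edge of G has both endpoints in at least one bag. Running intersection: for every vertex, the bags containing it form a connected subtree. All three properties hold, so this is a valid tree decomposition of width max|bag| − 1 = 2, and hence tw(G) ≤ 2.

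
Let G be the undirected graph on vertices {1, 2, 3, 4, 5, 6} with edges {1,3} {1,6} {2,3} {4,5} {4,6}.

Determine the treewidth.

1

A width-1 tree decomposition is:
Bags: B1 = {2, 3}  B2 = {1, 3}  B3 = {1, 6}  B4 = {4, 6}  B5 = {4, 5}
Tree: B1–B2, B2–B3, B3–B4, B4–B5
Every bag has size at most 2, so the width is 2 − 1 = 1 and tw(G) ≤ 1. Any graph with an edge has treewidth ≥ 1, and G has the edge 2–3. Therefore the treewidth is 1.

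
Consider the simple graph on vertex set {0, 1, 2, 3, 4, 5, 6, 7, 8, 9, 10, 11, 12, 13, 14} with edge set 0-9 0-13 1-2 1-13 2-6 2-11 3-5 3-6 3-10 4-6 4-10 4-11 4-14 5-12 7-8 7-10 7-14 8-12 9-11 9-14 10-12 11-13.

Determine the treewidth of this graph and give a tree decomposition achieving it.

Treewidth 3.
One such decomposition:
Bags: B1 = {5, 7, 8, 12}  B2 = {5, 7, 10, 12}  B3 = {3, 5, 7, 10}  B4 = {3, 7, 10, 14}  B5 = {3, 4, 10, 14}  B6 = {3, 4, 6, 14}  B7 = {4, 6, 9, 14}  B8 = {4, 6, 9, 11}  B9 = {2, 6, 9, 11}  B10 = {0, 2, 9, 11}  B11 = {0, 2, 11, 13}  B12 = {0, 1, 2, 13}
Tree: B1–B2, B2–B3, B3–B4, B4–B5, B5–B6, B6–B7, B7–B8, B8–B9, B9–B10, B10–B11, B11–B12

Every bag has size at most 4, so the width is 4 − 1 = 3 and tw(G) ≤ 3. For the lower bound: the 4 vertex sets {5,8,12}, {7}, {10}, {3,4,6,14} are disjoint, each induces a connected subgraph, and every pair is joined by at least one edge of G. Contracting each set to a single vertex therefore yields K_{4} as a minor, and since treewidth is minor-monotone, tw(G) ≥ tw(K_{4}) = 3. Combining the bounds, tw(G) = 3.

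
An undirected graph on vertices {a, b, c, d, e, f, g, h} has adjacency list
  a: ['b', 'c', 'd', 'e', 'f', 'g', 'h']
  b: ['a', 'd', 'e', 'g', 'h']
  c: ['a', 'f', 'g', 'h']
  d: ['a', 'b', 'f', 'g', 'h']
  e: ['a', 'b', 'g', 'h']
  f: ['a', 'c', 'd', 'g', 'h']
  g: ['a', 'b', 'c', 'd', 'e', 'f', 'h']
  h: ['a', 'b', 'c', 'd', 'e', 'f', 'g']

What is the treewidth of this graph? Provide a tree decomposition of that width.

Treewidth 4.
Bags: B1 = {a, b, e, g, h}  B2 = {a, b, d, g, h}  B3 = {a, d, f, g, h}  B4 = {a, c, f, g, h}
Tree: B1–B2, B2–B3, B3–B4

The largest bag has 5 vertices, giving width 4; this decomposition certifies tw(G) ≤ 4. For the lower bound, the 5 vertices {a, d, f, g, h} are pairwise adjacent, and any tree decomposition puts a clique entirely inside one bag — forcing width ≥ 4. The upper and lower bounds meet at 4, so that is the treewidth.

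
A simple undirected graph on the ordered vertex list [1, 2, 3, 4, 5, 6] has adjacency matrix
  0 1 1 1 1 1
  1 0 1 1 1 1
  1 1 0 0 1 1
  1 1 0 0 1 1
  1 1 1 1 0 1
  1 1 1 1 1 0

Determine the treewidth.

4

A width-4 tree decomposition is:
Bags: B1 = {1, 2, 3, 5, 6}  B2 = {1, 2, 4, 5, 6}
Tree: B1–B2
The largest bag has 5 vertices, giving width 4; this decomposition certifies tw(G) ≤ 4. Conversely, {1, 2, 3, 5, 6} is a clique of size 5, and the vertices of any clique must share a bag in every tree decomposition; so some bag has ≥ 5 vertices and tw(G) ≥ 4. The upper and lower bounds meet at 4, so that is the treewidth.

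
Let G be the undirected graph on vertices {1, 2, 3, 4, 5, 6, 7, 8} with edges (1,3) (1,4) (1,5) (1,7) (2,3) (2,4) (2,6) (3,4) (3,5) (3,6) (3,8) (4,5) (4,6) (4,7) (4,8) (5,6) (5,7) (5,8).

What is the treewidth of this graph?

A width-3 tree decomposition is:
Bags: B1 = {3, 4, 5, 6}  B2 = {1, 3, 4, 5}  B3 = {3, 4, 5, 8}  B4 = {2, 3, 4, 6}  B5 = {1, 4, 5, 7}
Tree: B1–B2, B2–B3, B1–B4, B2–B5
The largest bag has 4 vertices, giving width 3; this decomposition certifies tw(G) ≤ 3. For the lower bound, the 4 vertices {2, 3, 4, 6} are pairwise adjacent, and any tree decomposition puts a clique entirely inside one bag — forcing width ≥ 3. Hence tw(G) = 3 exactly.

3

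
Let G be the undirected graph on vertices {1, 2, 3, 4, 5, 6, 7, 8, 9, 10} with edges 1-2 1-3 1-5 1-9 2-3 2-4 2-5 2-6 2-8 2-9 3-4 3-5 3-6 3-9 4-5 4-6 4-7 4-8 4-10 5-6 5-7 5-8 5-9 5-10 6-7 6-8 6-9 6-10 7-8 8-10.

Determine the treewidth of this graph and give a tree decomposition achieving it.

Treewidth 4.
One such decomposition:
Bags: B1 = {2, 3, 4, 5, 6}  B2 = {2, 4, 5, 6, 8}  B3 = {4, 5, 6, 7, 8}  B4 = {2, 3, 5, 6, 9}  B5 = {1, 2, 3, 5, 9}  B6 = {4, 5, 6, 8, 10}
Tree: B1–B2, B2–B3, B1–B4, B4–B5, B2–B6

Each bag holds 5 vertices, so the decomposition has width 4, which upper-bounds the treewidth. Conversely, {1, 2, 3, 5, 9} is a clique of size 5, and the vertices of any clique must share a bag in every tree decomposition; so some bag has ≥ 5 vertices and tw(G) ≥ 4. The upper and lower bounds meet at 4, so that is the treewidth.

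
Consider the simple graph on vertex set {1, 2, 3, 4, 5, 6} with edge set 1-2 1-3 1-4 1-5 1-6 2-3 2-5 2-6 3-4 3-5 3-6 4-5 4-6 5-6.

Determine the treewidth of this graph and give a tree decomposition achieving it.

The largest bag has 5 vertices, giving width 4; this decomposition certifies tw(G) ≤ 4. On the other hand G contains the 5-clique {1, 2, 3, 5, 6}. A clique must lie in a single bag of any decomposition, so no decomposition can have width below 4. Hence tw(G) = 4 exactly.

Treewidth 4.
One optimal decomposition is:
Bags: B1 = {1, 3, 4, 5, 6}  B2 = {1, 2, 3, 5, 6}
Tree: B1–B2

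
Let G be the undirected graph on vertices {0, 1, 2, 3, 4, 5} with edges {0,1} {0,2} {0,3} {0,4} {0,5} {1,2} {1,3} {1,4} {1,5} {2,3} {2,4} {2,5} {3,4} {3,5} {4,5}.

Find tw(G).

5

A width-5 tree decomposition is:
Bags: B1 = {0, 1, 2, 3, 4, 5}
Tree: (single bag)
A single bag containing all 6 vertices is trivially a valid decomposition of width 5. For the lower bound, the 6 vertices {0, 1, 2, 3, 4, 5} are pairwise adjacent, and any tree decomposition puts a clique entirely inside one bag — forcing width ≥ 5. Combining the bounds, tw(G) = 5.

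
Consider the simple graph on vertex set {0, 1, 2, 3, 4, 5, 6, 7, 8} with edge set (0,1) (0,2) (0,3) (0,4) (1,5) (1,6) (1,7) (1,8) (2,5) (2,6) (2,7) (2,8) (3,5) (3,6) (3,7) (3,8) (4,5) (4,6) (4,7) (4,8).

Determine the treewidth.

A width-4 tree decomposition is:
Bags: B1 = {1, 2, 3, 4, 6}  B2 = {1, 2, 3, 4, 8}  B3 = {0, 1, 2, 3, 4}  B4 = {1, 2, 3, 4, 7}  B5 = {1, 2, 3, 4, 5}
Tree: B1–B2, B2–B3, B3–B4, B4–B5
Each bag holds 5 vertices, so the decomposition has width 4, which upper-bounds the treewidth. For the lower bound: the 5 vertex sets {1,6}, {2,8}, {0,4}, {3}, {7} are disjoint, each induces a connected subgraph, and every pair is joined by at least one edge of G. Contracting each set to a single vertex therefore yields K_{5} as a minor, and since treewidth is minor-monotone, tw(G) ≥ tw(K_{5}) = 4. The upper and lower bounds meet at 4, so that is the treewidth.

4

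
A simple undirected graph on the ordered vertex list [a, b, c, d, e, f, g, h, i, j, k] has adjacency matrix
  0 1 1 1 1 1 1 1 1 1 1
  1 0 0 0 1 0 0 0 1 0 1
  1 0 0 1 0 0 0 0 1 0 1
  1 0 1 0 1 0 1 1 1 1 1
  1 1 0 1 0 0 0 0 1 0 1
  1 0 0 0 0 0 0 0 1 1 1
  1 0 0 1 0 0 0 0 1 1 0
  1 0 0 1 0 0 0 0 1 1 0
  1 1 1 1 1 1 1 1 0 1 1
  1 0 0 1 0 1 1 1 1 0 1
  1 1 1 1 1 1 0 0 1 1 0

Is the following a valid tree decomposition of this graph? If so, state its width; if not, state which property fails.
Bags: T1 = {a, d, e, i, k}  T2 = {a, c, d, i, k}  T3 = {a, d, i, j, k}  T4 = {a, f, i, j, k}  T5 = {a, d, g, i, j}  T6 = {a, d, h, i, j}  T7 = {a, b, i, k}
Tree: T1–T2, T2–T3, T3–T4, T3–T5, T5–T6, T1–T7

No — edge (e,b) lies in no bag.

A tree decomposition must satisfy three properties: every vertex lies in some bag; for every edge, both endpoints lie together in some bag; and for every vertex, the bags containing it form a connected subtree. Here edge (e,b) lies in no bag, so the decomposition is invalid.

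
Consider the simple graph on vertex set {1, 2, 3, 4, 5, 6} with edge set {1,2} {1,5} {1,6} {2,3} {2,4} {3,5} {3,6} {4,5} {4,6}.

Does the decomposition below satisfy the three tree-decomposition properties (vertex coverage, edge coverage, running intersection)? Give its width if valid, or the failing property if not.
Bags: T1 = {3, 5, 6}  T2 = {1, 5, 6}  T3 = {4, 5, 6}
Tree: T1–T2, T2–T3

A tree decomposition must satisfy three properties: every vertex lies in some bag; for every edge, both endpoints lie together in some bag; and for every vertex, the bags containing it form a connected subtree. Here vertex 2 appears in no bag, so the decomposition is invalid.

No — vertex 2 appears in no bag.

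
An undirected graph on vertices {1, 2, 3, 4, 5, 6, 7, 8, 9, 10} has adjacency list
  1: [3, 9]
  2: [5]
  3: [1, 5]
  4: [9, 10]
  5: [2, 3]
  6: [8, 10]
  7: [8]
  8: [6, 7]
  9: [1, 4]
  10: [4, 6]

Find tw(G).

A width-1 tree decomposition is:
Bags: B1 = {2, 5}  B2 = {3, 5}  B3 = {1, 3}  B4 = {1, 9}  B5 = {4, 9}  B6 = {4, 10}  B7 = {6, 10}  B8 = {6, 8}  B9 = {7, 8}
Tree: B1–B2, B2–B3, B3–B4, B4–B5, B5–B6, B6–B7, B7–B8, B8–B9
The largest bag has 2 vertices, giving width 1; this decomposition certifies tw(G) ≤ 1. Any graph with an edge has treewidth ≥ 1, and G has the edge 2–5. Hence tw(G) = 1 exactly.

1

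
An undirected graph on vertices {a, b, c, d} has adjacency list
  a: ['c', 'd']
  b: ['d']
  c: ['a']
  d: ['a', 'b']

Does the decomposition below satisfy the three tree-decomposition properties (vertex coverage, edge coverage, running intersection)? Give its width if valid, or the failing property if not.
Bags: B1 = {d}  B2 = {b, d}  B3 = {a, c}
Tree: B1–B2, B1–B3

No — edge (a,d) lies in no bag.

A tree decomposition must satisfy three properties: every vertex lies in some bag; for every edge, both endpoints lie together in some bag; and for every vertex, the bags containing it form a connected subtree. Here edge (a,d) lies in no bag, so the decomposition is invalid.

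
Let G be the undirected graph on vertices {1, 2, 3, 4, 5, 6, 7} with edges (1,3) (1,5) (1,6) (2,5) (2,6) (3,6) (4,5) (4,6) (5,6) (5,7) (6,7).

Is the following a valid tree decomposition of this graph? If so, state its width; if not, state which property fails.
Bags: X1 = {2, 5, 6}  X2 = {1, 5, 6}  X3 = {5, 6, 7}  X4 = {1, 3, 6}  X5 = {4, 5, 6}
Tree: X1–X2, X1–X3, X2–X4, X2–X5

Checking the three conditions: (i) the bags cover all of {1, 2, 3, 4, 5, 6, 7}; (ii) for each edge, some bag contains both endpoints; (iii) the bags containing any fixed vertex form a subtree. All hold, so the decomposition is valid with width 3 − 1 = 2.

Yes; width 2.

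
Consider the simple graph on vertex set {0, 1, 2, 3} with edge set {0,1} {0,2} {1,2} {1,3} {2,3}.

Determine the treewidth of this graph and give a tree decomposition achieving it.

The largest bag has 3 vertices, giving width 2; this decomposition certifies tw(G) ≤ 2. On the other hand G contains the 3-clique {0, 1, 2}. A clique must lie in a single bag of any decomposition, so no decomposition can have width below 2. Combining the bounds, tw(G) = 2.

Treewidth 2.
One such decomposition:
Bags: B1 = {1, 2, 3}  B2 = {0, 1, 2}
Tree: B1–B2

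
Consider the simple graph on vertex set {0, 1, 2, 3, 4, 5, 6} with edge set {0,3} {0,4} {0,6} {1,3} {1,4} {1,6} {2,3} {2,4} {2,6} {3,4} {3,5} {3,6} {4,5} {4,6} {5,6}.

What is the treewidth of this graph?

A width-3 tree decomposition is:
Bags: B1 = {0, 3, 4, 6}  B2 = {3, 4, 5, 6}  B3 = {2, 3, 4, 6}  B4 = {1, 3, 4, 6}
Tree: B1–B2, B2–B3, B3–B4
The largest bag has 4 vertices, giving width 3; this decomposition certifies tw(G) ≤ 3. Conversely, {0, 3, 4, 6} is a clique of size 4, and the vertices of any clique must share a bag in every tree decomposition; so some bag has ≥ 4 vertices and tw(G) ≥ 3. Combining the bounds, tw(G) = 3.

3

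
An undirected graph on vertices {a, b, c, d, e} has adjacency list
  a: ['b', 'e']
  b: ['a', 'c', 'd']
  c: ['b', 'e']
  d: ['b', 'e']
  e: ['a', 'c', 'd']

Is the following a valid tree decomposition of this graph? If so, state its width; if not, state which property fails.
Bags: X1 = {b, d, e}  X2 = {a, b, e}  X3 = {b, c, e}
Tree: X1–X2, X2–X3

Yes; width 2.

Checking the three conditions: (i) the bags cover all of {a, b, c, d, e}; (ii) for each edge, some bag contains both endpoints; (iii) the bags containing any fixed vertex form a subtree. All hold, so the decomposition is valid with width 3 − 1 = 2.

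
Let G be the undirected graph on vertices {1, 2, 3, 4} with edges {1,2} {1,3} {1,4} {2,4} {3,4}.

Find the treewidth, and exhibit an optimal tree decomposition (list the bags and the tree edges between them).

Treewidth 2.
One optimal decomposition is:
Bags: B1 = {1, 2, 4}  B2 = {1, 3, 4}
Tree: B1–B2

Each bag holds 3 vertices, so the decomposition has width 2, which upper-bounds the treewidth. Conversely, {1, 2, 4} is a clique of size 3, and the vertices of any clique must share a bag in every tree decomposition; so some bag has ≥ 3 vertices and tw(G) ≥ 2. Therefore the treewidth is 2.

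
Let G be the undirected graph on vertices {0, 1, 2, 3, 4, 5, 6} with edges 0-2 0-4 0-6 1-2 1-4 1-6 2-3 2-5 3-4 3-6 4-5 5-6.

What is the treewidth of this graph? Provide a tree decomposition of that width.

Treewidth 3.
Bags: B1 = {2, 3, 4, 6}  B2 = {0, 2, 4, 6}  B3 = {2, 4, 5, 6}  B4 = {1, 2, 4, 6}
Tree: B1–B2, B2–B3, B3–B4

Every bag has size at most 4, so the width is 4 − 1 = 3 and tw(G) ≤ 3. For the lower bound: the 4 vertex sets {3,6}, {0,4}, {2}, {5} are disjoint, each induces a connected subgraph, and every pair is joined by at least one edge of G. Contracting each set to a single vertex therefore yields K_{4} as a minor, and since treewidth is minor-monotone, tw(G) ≥ tw(K_{4}) = 3. Hence tw(G) = 3 exactly.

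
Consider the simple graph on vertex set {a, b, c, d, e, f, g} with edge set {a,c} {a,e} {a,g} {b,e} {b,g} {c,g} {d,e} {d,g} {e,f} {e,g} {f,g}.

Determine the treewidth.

2

A width-2 tree decomposition is:
Bags: B1 = {b, e, g}  B2 = {d, e, g}  B3 = {a, e, g}  B4 = {e, f, g}  B5 = {a, c, g}
Tree: B1–B2, B2–B3, B1–B4, B3–B5
The largest bag has 3 vertices, giving width 2; this decomposition certifies tw(G) ≤ 2. For the lower bound, the 3 vertices {d, e, g} are pairwise adjacent, and any tree decomposition puts a clique entirely inside one bag — forcing width ≥ 2. Combining the bounds, tw(G) = 2.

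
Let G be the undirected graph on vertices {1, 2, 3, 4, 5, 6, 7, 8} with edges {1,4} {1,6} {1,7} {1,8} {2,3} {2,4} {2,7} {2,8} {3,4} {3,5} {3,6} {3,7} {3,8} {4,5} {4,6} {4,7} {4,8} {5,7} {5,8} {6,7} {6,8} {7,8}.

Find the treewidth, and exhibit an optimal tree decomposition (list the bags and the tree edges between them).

Treewidth 4.
Bags: B1 = {3, 4, 5, 7, 8}  B2 = {2, 3, 4, 7, 8}  B3 = {3, 4, 6, 7, 8}  B4 = {1, 4, 6, 7, 8}
Tree: B1–B2, B1–B3, B3–B4

Every bag has size at most 5, so the width is 5 − 1 = 4 and tw(G) ≤ 4. Conversely, {1, 4, 6, 7, 8} is a clique of size 5, and the vertices of any clique must share a bag in every tree decomposition; so some bag has ≥ 5 vertices and tw(G) ≥ 4. Hence tw(G) = 4 exactly.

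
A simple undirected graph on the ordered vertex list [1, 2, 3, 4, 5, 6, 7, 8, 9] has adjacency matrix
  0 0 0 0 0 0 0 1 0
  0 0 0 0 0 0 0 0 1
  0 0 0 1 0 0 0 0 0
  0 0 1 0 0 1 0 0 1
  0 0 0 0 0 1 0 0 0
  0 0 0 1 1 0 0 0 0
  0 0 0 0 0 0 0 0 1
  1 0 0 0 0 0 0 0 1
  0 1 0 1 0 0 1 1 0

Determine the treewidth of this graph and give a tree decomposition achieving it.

Treewidth 1.
One optimal decomposition is:
Bags: B1 = {7, 9}  B2 = {4, 9}  B3 = {8, 9}  B4 = {4, 6}  B5 = {1, 8}  B6 = {2, 9}  B7 = {3, 4}  B8 = {5, 6}
Tree: B1–B2, B2–B3, B2–B4, B3–B5, B3–B6, B2–B7, B4–B8

Each bag holds 2 vertices, so the decomposition has width 1, which upper-bounds the treewidth. Any graph with an edge has treewidth ≥ 1, and G has the edge 7–9. Hence tw(G) = 1 exactly.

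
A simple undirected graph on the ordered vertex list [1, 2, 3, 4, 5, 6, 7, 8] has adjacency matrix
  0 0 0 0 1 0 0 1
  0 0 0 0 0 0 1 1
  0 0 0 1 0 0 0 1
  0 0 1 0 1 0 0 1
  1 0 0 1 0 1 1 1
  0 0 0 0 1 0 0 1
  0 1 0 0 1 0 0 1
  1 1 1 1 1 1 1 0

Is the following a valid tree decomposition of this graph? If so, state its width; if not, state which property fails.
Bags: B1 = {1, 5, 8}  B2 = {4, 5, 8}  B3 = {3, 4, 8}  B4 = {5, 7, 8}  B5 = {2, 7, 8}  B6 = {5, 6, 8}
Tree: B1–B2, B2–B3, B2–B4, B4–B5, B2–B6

Vertex coverage: the bags together contain {1, 2, 3, 4, 5, 6, 7, 8}, the full vertex set. Edge coverage: each edge of G has both endpoints in at least one bag. Running intersection: for every vertex, the bags containing it form a connected subtree. All three properties hold, so this is a valid tree decomposition of width max|bag| − 1 = 2, and hence tw(G) ≤ 2.

Yes; width 2.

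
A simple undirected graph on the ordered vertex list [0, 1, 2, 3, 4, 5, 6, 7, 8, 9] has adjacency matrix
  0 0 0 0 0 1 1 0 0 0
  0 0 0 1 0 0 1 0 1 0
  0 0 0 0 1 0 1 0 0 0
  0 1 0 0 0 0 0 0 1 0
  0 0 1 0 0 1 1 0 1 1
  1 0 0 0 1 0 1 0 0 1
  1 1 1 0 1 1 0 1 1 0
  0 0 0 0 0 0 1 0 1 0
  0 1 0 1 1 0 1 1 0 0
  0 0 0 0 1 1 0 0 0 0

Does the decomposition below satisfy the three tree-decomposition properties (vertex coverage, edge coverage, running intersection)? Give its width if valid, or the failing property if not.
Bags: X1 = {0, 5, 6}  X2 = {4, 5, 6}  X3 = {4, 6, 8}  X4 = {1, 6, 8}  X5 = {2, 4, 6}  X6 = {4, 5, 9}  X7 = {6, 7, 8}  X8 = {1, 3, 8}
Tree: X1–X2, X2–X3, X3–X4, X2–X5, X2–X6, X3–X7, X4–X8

Yes; width 2.

Vertex coverage: the bags together contain {0, 1, 2, 3, 4, 5, 6, 7, 8, 9}, the full vertex set. Edge coverage: each edge of G has both endpoints in at least one bag. Running intersection: for every vertex, the bags containing it form a connected subtree. All three properties hold, so this is a valid tree decomposition of width max|bag| − 1 = 2, and hence tw(G) ≤ 2.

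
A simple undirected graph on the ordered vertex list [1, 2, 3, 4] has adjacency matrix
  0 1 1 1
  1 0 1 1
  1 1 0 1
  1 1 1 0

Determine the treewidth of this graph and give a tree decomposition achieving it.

A single bag containing all 4 vertices is trivially a valid decomposition of width 3. On the other hand G contains the 4-clique {1, 2, 3, 4}. A clique must lie in a single bag of any decomposition, so no decomposition can have width below 3. Therefore the treewidth is 3.

Treewidth 3.
One such decomposition:
Bags: B1 = {1, 2, 3, 4}
Tree: (single bag)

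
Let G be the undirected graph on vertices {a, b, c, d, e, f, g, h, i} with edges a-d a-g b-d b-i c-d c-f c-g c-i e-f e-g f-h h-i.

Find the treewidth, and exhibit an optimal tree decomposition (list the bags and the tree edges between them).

The largest bag has 4 vertices, giving width 3; this decomposition certifies tw(G) ≤ 3. For the lower bound: the 4 vertex sets {a,b,d}, {i}, {c}, {e,f,g,h} are disjoint, each induces a connected subgraph, and every pair is joined by at least one edge of G. Contracting each set to a single vertex therefore yields K_{4} as a minor, and since treewidth is minor-monotone, tw(G) ≥ tw(K_{4}) = 3. The upper and lower bounds meet at 3, so that is the treewidth.

Treewidth 3.
Bags: B1 = {a, b, d, i}  B2 = {a, c, d, i}  B3 = {a, c, g, i}  B4 = {c, g, h, i}  B5 = {c, f, g, h}  B6 = {e, f, g, h}
Tree: B1–B2, B2–B3, B3–B4, B4–B5, B5–B6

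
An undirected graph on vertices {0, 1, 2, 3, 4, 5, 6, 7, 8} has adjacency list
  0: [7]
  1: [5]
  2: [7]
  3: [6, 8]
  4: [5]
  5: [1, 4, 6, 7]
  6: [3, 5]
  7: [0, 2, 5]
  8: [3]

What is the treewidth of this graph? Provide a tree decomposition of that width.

The largest bag has 2 vertices, giving width 1; this decomposition certifies tw(G) ≤ 1. G has an edge, so its treewidth is at least 1. Therefore the treewidth is 1.

Treewidth 1.
One such decomposition:
Bags: B1 = {5, 7}  B2 = {5, 6}  B3 = {3, 6}  B4 = {3, 8}  B5 = {1, 5}  B6 = {2, 7}  B7 = {0, 7}  B8 = {4, 5}
Tree: B1–B2, B2–B3, B3–B4, B2–B5, B1–B6, B6–B7, B2–B8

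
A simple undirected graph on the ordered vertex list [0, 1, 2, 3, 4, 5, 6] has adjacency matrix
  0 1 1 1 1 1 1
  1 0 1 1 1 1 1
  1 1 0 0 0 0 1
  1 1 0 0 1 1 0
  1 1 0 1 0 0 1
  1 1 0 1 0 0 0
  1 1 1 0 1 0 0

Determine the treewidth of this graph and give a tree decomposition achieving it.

Treewidth 3.
One such decomposition:
Bags: B1 = {0, 1, 4, 6}  B2 = {0, 1, 3, 4}  B3 = {0, 1, 2, 6}  B4 = {0, 1, 3, 5}
Tree: B1–B2, B1–B3, B2–B4

Every bag has size at most 4, so the width is 4 − 1 = 3 and tw(G) ≤ 3. Conversely, {0, 1, 2, 6} is a clique of size 4, and the vertices of any clique must share a bag in every tree decomposition; so some bag has ≥ 4 vertices and tw(G) ≥ 3. Therefore the treewidth is 3.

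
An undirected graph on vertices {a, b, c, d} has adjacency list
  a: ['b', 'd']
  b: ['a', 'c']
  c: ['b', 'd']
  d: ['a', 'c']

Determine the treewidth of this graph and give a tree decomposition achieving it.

Treewidth 2.
Bags: B1 = {b, c, d}  B2 = {a, b, d}
Tree: B1–B2

The largest bag has 3 vertices, giving width 2; this decomposition certifies tw(G) ≤ 2. The edges b–c–d–a–b form a cycle, so G is not a tree and its treewidth is at least 2. Hence tw(G) = 2 exactly.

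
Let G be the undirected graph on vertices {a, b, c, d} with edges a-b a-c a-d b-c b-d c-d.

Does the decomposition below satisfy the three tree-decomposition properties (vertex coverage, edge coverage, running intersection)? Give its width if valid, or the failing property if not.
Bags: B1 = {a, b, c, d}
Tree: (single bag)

Every vertex of G appears in some bag (union = {a, b, c, d}); every edge is covered by a bag; and for each vertex v the set of bags containing v is connected in the bag tree. The decomposition is therefore valid. The largest bag has 4 vertices, so the width is 3.

Yes; width 3.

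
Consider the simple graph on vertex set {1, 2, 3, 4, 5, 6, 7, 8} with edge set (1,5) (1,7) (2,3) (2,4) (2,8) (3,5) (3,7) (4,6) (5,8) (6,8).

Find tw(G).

2

A width-2 tree decomposition is:
Bags: B1 = {2, 4, 6}  B2 = {2, 6, 8}  B3 = {2, 3, 8}  B4 = {3, 5, 8}  B5 = {3, 5, 7}  B6 = {1, 5, 7}
Tree: B1–B2, B2–B3, B3–B4, B4–B5, B5–B6
Every bag has size at most 3, so the width is 3 − 1 = 2 and tw(G) ≤ 2. The edges 4–6–8–2–4 form a cycle, so G is not a tree and its treewidth is at least 2. Combining the bounds, tw(G) = 2.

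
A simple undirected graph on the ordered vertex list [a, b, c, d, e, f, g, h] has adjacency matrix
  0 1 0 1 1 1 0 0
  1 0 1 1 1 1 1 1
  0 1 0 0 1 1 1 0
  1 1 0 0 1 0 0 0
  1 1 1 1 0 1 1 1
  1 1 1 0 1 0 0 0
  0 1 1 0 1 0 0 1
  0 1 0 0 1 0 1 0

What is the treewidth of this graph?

A width-3 tree decomposition is:
Bags: B1 = {b, c, e, f}  B2 = {a, b, e, f}  B3 = {a, b, d, e}  B4 = {b, c, e, g}  B5 = {b, e, g, h}
Tree: B1–B2, B2–B3, B1–B4, B4–B5
Every bag has size at most 4, so the width is 4 − 1 = 3 and tw(G) ≤ 3. For the lower bound, the 4 vertices {a, b, d, e} are pairwise adjacent, and any tree decomposition puts a clique entirely inside one bag — forcing width ≥ 3. Hence tw(G) = 3 exactly.

3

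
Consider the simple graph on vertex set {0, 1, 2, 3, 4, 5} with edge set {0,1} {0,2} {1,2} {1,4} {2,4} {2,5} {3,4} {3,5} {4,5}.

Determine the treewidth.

2

A width-2 tree decomposition is:
Bags: B1 = {1, 2, 4}  B2 = {2, 4, 5}  B3 = {3, 4, 5}  B4 = {0, 1, 2}
Tree: B1–B2, B2–B3, B1–B4
Each bag holds 3 vertices, so the decomposition has width 2, which upper-bounds the treewidth. On the other hand G contains the 3-clique {0, 1, 2}. A clique must lie in a single bag of any decomposition, so no decomposition can have width below 2. Combining the bounds, tw(G) = 2.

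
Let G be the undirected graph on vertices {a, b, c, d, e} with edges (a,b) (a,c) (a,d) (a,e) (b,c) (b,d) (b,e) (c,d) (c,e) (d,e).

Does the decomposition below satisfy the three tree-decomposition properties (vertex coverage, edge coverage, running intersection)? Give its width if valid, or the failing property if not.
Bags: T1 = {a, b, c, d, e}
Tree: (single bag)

Checking the three conditions: (i) the bags cover all of {a, b, c, d, e}; (ii) for each edge, some bag contains both endpoints; (iii) the bags containing any fixed vertex form a subtree. All hold, so the decomposition is valid with width 5 − 1 = 4.

Yes; width 4.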